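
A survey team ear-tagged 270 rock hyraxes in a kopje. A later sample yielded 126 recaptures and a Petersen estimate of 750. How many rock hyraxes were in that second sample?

From N = M·C/R: C = N·R / M = 750·126 / 270 = 94500 / 270 = 350.

C = 350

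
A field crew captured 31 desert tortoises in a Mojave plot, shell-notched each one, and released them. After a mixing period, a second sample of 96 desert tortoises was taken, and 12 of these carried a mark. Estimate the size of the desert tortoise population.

N = 248

The marked fraction in the recapture sample should equal the marked fraction in the population: 12/96 = 31/N.
N = (31 × 96) / 12 = 2976 / 12 = 248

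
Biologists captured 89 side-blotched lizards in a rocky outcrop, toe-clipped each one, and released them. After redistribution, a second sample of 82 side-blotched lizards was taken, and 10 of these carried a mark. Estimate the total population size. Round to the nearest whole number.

N ≈ 730

N = (89 × 82) / 10 = 7298 / 10 ≈ 729.8 → 730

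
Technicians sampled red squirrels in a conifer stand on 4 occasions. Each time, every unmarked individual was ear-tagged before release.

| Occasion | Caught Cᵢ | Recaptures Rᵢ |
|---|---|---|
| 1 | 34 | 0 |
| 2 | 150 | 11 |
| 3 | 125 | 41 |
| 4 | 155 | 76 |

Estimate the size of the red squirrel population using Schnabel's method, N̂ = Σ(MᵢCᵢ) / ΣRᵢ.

Marked at large before each occasion: Mᵢ = Σⱼ<ᵢ (Cⱼ − Rⱼ) → M1=0, M2=34, M3=173, M4=257
Σ MᵢCᵢ = 0·34 + 34·150 + 173·125 + 257·155 = 0 + 5100 + 21625 + 39835 = 66560
Σ Rᵢ = 0 + 11 + 41 + 76 = 128
N̂ = 66560 / 128 = 520

N = 520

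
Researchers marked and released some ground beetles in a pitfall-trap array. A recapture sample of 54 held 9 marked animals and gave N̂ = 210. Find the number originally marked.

M = 35

From N = M·C/R: M = N·R / C = 210·9 / 54 = 1890 / 54 = 35.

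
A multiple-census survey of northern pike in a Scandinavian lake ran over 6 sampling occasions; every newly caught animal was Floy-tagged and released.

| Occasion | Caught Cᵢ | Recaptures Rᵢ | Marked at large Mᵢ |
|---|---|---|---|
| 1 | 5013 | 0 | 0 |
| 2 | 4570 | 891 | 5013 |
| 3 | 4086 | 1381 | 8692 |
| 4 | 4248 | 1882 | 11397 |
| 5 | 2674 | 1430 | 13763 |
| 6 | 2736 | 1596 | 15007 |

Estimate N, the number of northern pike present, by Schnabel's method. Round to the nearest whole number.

N ≈ 25,724

Σ MᵢCᵢ = 0·5013 + 5013·4570 + 8692·4086 + 11397·4248 + 13763·2674 + 15007·2736 = 0 + 22909410 + 35515512 + 48414456 + 36802262 + 41059152 = 184700792
Σ Rᵢ = 0 + 891 + 1381 + 1882 + 1430 + 1596 = 7180
N̂ = 184700792 / 7180 ≈ 25724.3 → 25724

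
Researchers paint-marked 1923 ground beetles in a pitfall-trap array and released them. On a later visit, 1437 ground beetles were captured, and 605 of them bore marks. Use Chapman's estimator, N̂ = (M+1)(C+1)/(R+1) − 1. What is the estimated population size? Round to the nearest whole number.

N̂ = (1923+1)(1437+1)/(605+1) − 1 = 1924·1438/606 − 1
= 2766712/606 − 1 ≈ 4565.5 − 1 ≈ 4564.5 → 4565

N ≈ 4565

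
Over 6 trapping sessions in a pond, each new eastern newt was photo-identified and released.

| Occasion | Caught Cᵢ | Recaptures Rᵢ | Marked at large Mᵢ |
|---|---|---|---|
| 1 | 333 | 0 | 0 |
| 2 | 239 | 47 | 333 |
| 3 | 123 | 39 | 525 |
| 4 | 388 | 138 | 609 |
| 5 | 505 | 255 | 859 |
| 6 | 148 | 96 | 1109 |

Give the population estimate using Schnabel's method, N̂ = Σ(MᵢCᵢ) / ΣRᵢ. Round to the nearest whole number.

N ≈ 1702

Σ MᵢCᵢ = 0·333 + 333·239 + 525·123 + 609·388 + 859·505 + 1109·148 = 0 + 79587 + 64575 + 236292 + 433795 + 164132 = 978381
Σ Rᵢ = 0 + 47 + 39 + 138 + 255 + 96 = 575
N̂ = 978381 / 575 ≈ 1701.5 → 1702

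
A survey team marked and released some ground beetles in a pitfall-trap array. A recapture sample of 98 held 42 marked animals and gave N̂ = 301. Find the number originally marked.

M = 129

From N = M·C/R: M = N·R / C = 301·42 / 98 = 12642 / 98 = 129.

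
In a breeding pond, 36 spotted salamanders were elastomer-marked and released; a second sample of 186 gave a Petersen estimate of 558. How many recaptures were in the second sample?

From N = M·C/R: R = M·C / N = 36·186 / 558 = 6696 / 558 = 12.

R = 12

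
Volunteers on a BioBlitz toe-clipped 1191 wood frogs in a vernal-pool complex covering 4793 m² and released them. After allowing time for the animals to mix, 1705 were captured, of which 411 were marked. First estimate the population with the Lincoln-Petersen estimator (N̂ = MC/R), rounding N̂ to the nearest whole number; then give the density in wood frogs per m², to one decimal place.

density ≈ 1.0 wood frogs per m²

N̂ = 1191·1705/411 = 2030655/411 ≈ 4940.8 → 4941
Density = N̂ / area = 4941 / 4793 ≈ 1.03 → 1.0 per m²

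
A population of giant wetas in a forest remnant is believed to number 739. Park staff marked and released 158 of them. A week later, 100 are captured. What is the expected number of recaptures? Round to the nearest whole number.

The marked fraction of the population is 158/739, so in a sample of 100 expect C·(M/N) marked.
E[R] = 158 × 100 / 739 = 15800 / 739 ≈ 21.4 → 21

expected recaptures ≈ 21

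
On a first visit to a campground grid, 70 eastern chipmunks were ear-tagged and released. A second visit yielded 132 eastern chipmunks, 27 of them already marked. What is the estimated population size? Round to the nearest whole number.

If marked individuals mix randomly, R/C ≈ M/N, giving N ≈ M·C/R.
N = (70 × 132) / 27 = 9240 / 27 ≈ 342.2 → 342

N ≈ 342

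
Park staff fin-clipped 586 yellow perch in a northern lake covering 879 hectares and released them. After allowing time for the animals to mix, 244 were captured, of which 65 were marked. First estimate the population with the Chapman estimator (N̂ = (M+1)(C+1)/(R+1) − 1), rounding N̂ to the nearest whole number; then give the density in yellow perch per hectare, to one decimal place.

N̂ = 587·245/66 − 1 = 143815/66 − 1 ≈ 2178.0 → 2178
Density = N̂ / area = 2178 / 879 ≈ 2.48 → 2.5 per hectare

density ≈ 2.5 yellow perch per hectare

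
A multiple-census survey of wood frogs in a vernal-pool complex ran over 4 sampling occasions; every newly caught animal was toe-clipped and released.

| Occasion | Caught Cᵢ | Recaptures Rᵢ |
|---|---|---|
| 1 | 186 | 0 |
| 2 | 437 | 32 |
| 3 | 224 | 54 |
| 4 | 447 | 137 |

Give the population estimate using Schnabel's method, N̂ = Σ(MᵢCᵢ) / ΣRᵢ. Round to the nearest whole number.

N ≈ 2484

Marked at large before each occasion: Mᵢ = Σⱼ<ᵢ (Cⱼ − Rⱼ) → M1=0, M2=186, M3=591, M4=761
Σ MᵢCᵢ = 0·186 + 186·437 + 591·224 + 761·447 = 0 + 81282 + 132384 + 340167 = 553833
Σ Rᵢ = 0 + 32 + 54 + 137 = 223
N̂ = 553833 / 223 ≈ 2483.6 → 2484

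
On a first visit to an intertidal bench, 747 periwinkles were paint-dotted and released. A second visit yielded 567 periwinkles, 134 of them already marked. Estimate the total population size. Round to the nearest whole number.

N ≈ 3161

N = (747 × 567) / 134 = 423549 / 134 ≈ 3160.8 → 3161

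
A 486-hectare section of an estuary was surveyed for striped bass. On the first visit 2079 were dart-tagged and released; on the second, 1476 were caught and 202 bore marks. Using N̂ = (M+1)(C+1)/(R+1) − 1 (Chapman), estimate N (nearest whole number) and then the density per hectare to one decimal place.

density ≈ 31.1 striped bass per hectare

N̂ = 2080·1477/203 − 1 = 3072160/203 − 1 ≈ 15132.8 → 15133
Density = N̂ / area = 15133 / 486 ≈ 31.14 → 31.1 per hectare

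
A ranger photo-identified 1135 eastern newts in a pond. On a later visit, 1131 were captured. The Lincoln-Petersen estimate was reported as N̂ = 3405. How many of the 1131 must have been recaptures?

From N = M·C/R: R = M·C / N = 1135·1131 / 3405 = 1283685 / 3405 = 377.

R = 377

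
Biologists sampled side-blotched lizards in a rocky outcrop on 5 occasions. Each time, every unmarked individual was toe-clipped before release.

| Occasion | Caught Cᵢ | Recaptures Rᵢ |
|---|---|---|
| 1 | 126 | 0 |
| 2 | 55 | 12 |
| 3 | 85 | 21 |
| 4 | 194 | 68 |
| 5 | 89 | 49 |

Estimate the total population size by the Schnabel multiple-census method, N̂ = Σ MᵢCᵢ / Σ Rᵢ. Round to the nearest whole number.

N ≈ 656

Marked at large before each occasion: Mᵢ = Σⱼ<ᵢ (Cⱼ − Rⱼ) → M1=0, M2=126, M3=169, M4=233, M5=359
Σ MᵢCᵢ = 0·126 + 126·55 + 169·85 + 233·194 + 359·89 = 0 + 6930 + 14365 + 45202 + 31951 = 98448
Σ Rᵢ = 0 + 12 + 21 + 68 + 49 = 150
N̂ = 98448 / 150 ≈ 656.3 → 656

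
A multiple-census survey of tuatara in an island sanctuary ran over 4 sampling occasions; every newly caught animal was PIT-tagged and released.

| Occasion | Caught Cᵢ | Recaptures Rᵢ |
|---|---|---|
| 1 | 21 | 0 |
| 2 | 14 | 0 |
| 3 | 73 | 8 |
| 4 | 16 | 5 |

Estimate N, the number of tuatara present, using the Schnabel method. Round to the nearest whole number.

Marked at large before each occasion: Mᵢ = Σⱼ<ᵢ (Cⱼ − Rⱼ) → M1=0, M2=21, M3=35, M4=100
Σ MᵢCᵢ = 0·21 + 21·14 + 35·73 + 100·16 = 0 + 294 + 2555 + 1600 = 4449
Σ Rᵢ = 0 + 0 + 8 + 5 = 13
N̂ = 4449 / 13 ≈ 342.2 → 342

N ≈ 342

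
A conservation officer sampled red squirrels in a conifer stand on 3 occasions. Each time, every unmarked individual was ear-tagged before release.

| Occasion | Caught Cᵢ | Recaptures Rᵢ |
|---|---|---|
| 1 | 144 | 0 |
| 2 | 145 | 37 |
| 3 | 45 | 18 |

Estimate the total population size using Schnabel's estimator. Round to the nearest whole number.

N ≈ 586

Marked at large before each occasion: Mᵢ = Σⱼ<ᵢ (Cⱼ − Rⱼ) → M1=0, M2=144, M3=252
Σ MᵢCᵢ = 0·144 + 144·145 + 252·45 = 0 + 20880 + 11340 = 32220
Σ Rᵢ = 0 + 37 + 18 = 55
N̂ = 32220 / 55 ≈ 585.8 → 586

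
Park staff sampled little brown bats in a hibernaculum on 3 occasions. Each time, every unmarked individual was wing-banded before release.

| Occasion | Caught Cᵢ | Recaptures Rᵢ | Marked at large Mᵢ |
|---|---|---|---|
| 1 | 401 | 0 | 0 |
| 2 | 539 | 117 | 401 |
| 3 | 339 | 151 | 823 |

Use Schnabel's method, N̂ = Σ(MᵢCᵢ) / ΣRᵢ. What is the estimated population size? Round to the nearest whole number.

Σ MᵢCᵢ = 0·401 + 401·539 + 823·339 = 0 + 216139 + 278997 = 495136
Σ Rᵢ = 0 + 117 + 151 = 268
N̂ = 495136 / 268 ≈ 1847.5 → 1848

N ≈ 1848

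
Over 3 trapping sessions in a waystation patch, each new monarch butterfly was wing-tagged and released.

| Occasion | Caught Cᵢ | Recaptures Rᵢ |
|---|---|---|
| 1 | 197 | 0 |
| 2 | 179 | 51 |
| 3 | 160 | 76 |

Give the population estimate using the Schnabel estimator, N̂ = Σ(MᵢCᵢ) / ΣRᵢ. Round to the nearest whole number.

N ≈ 687

Marked at large before each occasion: Mᵢ = Σⱼ<ᵢ (Cⱼ − Rⱼ) → M1=0, M2=197, M3=325
Σ MᵢCᵢ = 0·197 + 197·179 + 325·160 = 0 + 35263 + 52000 = 87263
Σ Rᵢ = 0 + 51 + 76 = 127
N̂ = 87263 / 127 ≈ 687.1 → 687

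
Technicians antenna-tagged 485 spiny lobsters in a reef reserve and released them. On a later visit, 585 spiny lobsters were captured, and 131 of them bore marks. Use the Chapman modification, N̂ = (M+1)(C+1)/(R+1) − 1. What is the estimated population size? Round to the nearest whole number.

N ≈ 2157

N̂ = (485+1)(585+1)/(131+1) − 1 = 486·586/132 − 1
= 284796/132 − 1 ≈ 2157.5 − 1 ≈ 2156.5 → 2157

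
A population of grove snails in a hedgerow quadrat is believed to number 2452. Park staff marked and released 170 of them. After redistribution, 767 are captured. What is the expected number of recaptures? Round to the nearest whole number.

expected recaptures ≈ 53

Expected recaptures E[R] = M·C / N.
E[R] = 170 × 767 / 2452 = 130390 / 2452 ≈ 53.2 → 53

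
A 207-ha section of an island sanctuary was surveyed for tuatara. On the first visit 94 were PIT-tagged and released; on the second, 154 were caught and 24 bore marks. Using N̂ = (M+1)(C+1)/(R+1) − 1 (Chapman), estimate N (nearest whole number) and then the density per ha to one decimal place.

N̂ = 95·155/25 − 1 = 14725/25 − 1 = 588
Density = N̂ / area = 588 / 207 ≈ 2.84 → 2.8 per ha

density ≈ 2.8 tuatara per ha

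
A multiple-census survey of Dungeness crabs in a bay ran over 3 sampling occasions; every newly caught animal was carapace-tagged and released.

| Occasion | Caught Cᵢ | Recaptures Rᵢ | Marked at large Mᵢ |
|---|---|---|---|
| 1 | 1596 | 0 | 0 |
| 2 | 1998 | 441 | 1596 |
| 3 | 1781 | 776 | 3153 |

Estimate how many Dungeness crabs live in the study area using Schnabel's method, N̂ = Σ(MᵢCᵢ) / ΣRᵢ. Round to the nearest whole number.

N ≈ 7234

Σ MᵢCᵢ = 0·1596 + 1596·1998 + 3153·1781 = 0 + 3188808 + 5615493 = 8804301
Σ Rᵢ = 0 + 441 + 776 = 1217
N̂ = 8804301 / 1217 ≈ 7234.4 → 7234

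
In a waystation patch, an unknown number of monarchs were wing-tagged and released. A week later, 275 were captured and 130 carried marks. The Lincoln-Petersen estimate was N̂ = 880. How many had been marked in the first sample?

M = 416

From N = M·C/R: M = N·R / C = 880·130 / 275 = 114400 / 275 = 416.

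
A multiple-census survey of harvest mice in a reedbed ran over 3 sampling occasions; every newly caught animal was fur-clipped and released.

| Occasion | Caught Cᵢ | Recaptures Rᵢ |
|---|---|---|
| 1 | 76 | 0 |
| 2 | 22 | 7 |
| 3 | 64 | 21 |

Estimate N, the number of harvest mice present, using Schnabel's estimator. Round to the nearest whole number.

N ≈ 268

Marked at large before each occasion: Mᵢ = Σⱼ<ᵢ (Cⱼ − Rⱼ) → M1=0, M2=76, M3=91
Σ MᵢCᵢ = 0·76 + 76·22 + 91·64 = 0 + 1672 + 5824 = 7496
Σ Rᵢ = 0 + 7 + 21 = 28
N̂ = 7496 / 28 ≈ 267.7 → 268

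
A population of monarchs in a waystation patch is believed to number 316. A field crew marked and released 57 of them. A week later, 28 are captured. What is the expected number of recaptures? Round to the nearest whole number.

The marked fraction of the population is 57/316, so in a sample of 28 expect C·(M/N) marked.
E[R] = 57 × 28 / 316 = 1596 / 316 ≈ 5.1 → 5

expected recaptures ≈ 5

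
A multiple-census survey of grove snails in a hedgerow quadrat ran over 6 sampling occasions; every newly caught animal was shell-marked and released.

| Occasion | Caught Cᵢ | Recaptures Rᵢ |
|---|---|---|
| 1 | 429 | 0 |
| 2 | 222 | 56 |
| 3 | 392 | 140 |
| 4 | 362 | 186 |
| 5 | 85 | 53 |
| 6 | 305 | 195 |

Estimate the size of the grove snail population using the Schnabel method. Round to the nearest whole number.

N ≈ 1657

Marked at large before each occasion: Mᵢ = Σⱼ<ᵢ (Cⱼ − Rⱼ) → M1=0, M2=429, M3=595, M4=847, M5=1023, M6=1055
Σ MᵢCᵢ = 0·429 + 429·222 + 595·392 + 847·362 + 1023·85 + 1055·305 = 0 + 95238 + 233240 + 306614 + 86955 + 321775 = 1043822
Σ Rᵢ = 0 + 56 + 140 + 186 + 53 + 195 = 630
N̂ = 1043822 / 630 ≈ 1656.9 → 1657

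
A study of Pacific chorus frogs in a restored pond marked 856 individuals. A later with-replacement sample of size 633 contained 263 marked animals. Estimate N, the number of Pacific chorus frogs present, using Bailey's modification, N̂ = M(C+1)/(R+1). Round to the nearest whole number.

N̂ = 856·(633+1)/(263+1) = 856·634/264 = 542704/264 ≈ 2055.7 → 2056

N ≈ 2056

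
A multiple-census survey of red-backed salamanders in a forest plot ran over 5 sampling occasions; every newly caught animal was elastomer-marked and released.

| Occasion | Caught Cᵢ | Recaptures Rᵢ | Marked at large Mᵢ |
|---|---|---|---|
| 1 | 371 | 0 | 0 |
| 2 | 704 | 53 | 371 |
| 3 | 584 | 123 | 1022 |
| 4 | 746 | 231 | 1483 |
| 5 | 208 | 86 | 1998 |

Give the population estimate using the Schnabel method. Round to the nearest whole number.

N ≈ 4827

Σ MᵢCᵢ = 0·371 + 371·704 + 1022·584 + 1483·746 + 1998·208 = 0 + 261184 + 596848 + 1106318 + 415584 = 2379934
Σ Rᵢ = 0 + 53 + 123 + 231 + 86 = 493
N̂ = 2379934 / 493 ≈ 4827.45 → 4827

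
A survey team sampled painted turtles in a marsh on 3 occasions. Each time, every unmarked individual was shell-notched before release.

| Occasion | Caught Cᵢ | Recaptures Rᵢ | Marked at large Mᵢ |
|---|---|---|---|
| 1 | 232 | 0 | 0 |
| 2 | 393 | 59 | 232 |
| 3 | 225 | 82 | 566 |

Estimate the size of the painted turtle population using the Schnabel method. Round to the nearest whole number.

N ≈ 1550

Σ MᵢCᵢ = 0·232 + 232·393 + 566·225 = 0 + 91176 + 127350 = 218526
Σ Rᵢ = 0 + 59 + 82 = 141
N̂ = 218526 / 141 ≈ 1549.8 → 1550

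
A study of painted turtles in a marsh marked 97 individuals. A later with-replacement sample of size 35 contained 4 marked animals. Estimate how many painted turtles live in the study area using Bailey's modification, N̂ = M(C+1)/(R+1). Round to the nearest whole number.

N ≈ 698

N̂ = 97·(35+1)/(4+1) = 97·36/5 = 3492/5 ≈ 698.4 → 698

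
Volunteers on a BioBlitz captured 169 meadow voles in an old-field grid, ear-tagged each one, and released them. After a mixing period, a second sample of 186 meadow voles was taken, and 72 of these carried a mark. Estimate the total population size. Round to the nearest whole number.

N ≈ 437

N = (169 × 186) / 72 = 31434 / 72 ≈ 436.6 → 437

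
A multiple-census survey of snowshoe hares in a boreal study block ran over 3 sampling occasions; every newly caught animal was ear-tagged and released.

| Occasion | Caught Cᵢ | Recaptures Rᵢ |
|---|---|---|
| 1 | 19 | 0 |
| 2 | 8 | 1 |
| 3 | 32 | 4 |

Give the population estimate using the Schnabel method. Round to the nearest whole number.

Marked at large before each occasion: Mᵢ = Σⱼ<ᵢ (Cⱼ − Rⱼ) → M1=0, M2=19, M3=26
Σ MᵢCᵢ = 0·19 + 19·8 + 26·32 = 0 + 152 + 832 = 984
Σ Rᵢ = 0 + 1 + 4 = 5
N̂ = 984 / 5 ≈ 196.8 → 197

N ≈ 197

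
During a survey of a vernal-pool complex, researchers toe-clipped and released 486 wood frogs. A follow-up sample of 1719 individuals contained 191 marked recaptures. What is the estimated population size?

If marked individuals mix randomly, R/C ≈ M/N, giving N ≈ M·C/R.
N = (486 × 1719) / 191 = 835434 / 191 = 4374

N = 4374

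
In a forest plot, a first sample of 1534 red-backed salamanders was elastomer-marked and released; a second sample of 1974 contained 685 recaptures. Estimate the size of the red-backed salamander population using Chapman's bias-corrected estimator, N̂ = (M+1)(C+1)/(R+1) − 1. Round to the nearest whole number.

N ≈ 4418

N̂ = (1534+1)(1974+1)/(685+1) − 1 = 1535·1975/686 − 1
= 3031625/686 − 1 ≈ 4419.3 − 1 ≈ 4418.3 → 4418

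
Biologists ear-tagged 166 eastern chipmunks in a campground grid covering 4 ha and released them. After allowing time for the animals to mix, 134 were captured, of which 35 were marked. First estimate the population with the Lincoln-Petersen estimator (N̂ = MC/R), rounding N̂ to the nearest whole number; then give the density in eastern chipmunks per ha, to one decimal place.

density ≈ 159.0 eastern chipmunks per ha

N̂ = 166·134/35 = 22244/35 ≈ 635.5 → 636
Density = N̂ / area = 636 / 4 = 159.0 per ha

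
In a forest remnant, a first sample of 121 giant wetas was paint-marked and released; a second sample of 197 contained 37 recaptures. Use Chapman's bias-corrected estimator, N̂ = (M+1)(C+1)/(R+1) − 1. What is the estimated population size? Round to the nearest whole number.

N ≈ 635

N̂ = (121+1)(197+1)/(37+1) − 1 = 122·198/38 − 1
= 24156/38 − 1 ≈ 635.7 − 1 ≈ 634.7 → 635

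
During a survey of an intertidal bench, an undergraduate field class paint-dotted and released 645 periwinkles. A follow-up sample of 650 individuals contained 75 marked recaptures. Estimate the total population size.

N = 5590

If marked individuals mix randomly, R/C ≈ M/N, giving N ≈ M·C/R.
N = (645 × 650) / 75 = 419250 / 75 = 5590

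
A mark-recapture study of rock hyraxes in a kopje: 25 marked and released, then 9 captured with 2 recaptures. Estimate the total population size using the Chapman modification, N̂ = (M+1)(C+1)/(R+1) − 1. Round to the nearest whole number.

N̂ = (25+1)(9+1)/(2+1) − 1 = 26·10/3 − 1
= 260/3 − 1 ≈ 86.7 − 1 ≈ 85.7 → 86

N ≈ 86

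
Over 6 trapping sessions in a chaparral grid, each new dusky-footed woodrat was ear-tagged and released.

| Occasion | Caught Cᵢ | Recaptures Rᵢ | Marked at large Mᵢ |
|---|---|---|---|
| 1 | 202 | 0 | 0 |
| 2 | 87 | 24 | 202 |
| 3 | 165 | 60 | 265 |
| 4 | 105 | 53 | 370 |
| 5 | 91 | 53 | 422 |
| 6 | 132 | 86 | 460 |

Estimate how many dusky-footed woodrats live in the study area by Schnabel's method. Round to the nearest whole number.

N ≈ 722

Σ MᵢCᵢ = 0·202 + 202·87 + 265·165 + 370·105 + 422·91 + 460·132 = 0 + 17574 + 43725 + 38850 + 38402 + 60720 = 199271
Σ Rᵢ = 0 + 24 + 60 + 53 + 53 + 86 = 276
N̂ = 199271 / 276 ≈ 722.0 → 722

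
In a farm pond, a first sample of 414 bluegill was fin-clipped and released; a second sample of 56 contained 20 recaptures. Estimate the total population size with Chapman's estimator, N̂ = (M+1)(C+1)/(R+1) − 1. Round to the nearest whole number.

N ≈ 1125

N̂ = (414+1)(56+1)/(20+1) − 1 = 415·57/21 − 1
= 23655/21 − 1 ≈ 1126.4 − 1 ≈ 1125.4 → 1125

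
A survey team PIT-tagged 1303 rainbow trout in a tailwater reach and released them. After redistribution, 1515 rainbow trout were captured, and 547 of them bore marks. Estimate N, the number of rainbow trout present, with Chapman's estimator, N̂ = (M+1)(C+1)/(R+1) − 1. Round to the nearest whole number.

N ≈ 3606

N̂ = (1303+1)(1515+1)/(547+1) − 1 = 1304·1516/548 − 1
= 1976864/548 − 1 ≈ 3607.4 − 1 ≈ 3606.4 → 3606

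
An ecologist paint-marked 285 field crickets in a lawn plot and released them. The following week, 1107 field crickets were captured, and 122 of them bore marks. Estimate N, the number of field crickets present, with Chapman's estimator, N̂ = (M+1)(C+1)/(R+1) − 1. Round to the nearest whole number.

N ≈ 2575

N̂ = (285+1)(1107+1)/(122+1) − 1 = 286·1108/123 − 1
= 316888/123 − 1 ≈ 2576.3 − 1 ≈ 2575.3 → 2575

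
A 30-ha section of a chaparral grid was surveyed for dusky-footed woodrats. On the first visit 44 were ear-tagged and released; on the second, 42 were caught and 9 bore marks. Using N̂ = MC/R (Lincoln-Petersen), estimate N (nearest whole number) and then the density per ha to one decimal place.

density ≈ 6.8 dusky-footed woodrats per ha

N̂ = 44·42/9 = 1848/9 ≈ 205.3 → 205
Density = N̂ / area = 205 / 30 ≈ 6.83 → 6.8 per ha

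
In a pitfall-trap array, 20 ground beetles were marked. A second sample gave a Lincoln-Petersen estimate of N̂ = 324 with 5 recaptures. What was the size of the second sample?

C = 81

From N = M·C/R: C = N·R / M = 324·5 / 20 = 1620 / 20 = 81.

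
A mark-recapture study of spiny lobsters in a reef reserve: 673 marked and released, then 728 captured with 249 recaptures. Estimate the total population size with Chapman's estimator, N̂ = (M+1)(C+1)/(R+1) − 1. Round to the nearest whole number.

N̂ = (673+1)(728+1)/(249+1) − 1 = 674·729/250 − 1
= 491346/250 − 1 ≈ 1965.4 − 1 ≈ 1964.4 → 1964

N ≈ 1964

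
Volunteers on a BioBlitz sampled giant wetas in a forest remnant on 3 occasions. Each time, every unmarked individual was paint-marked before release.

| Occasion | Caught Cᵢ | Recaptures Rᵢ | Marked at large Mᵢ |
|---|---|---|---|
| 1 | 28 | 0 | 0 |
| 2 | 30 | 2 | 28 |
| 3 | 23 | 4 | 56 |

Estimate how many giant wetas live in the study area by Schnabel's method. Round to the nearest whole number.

N ≈ 355

Σ MᵢCᵢ = 0·28 + 28·30 + 56·23 = 0 + 840 + 1288 = 2128
Σ Rᵢ = 0 + 2 + 4 = 6
N̂ = 2128 / 6 ≈ 354.7 → 355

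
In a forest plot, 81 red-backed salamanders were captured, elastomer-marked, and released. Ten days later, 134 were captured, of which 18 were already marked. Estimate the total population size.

If marked individuals mix randomly, R/C ≈ M/N, giving N ≈ M·C/R.
N = (81 × 134) / 18 = 10854 / 18 = 603

N = 603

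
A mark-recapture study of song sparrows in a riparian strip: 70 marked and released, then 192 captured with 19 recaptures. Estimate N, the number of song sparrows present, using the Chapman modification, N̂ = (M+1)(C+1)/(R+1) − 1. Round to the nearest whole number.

N ≈ 684

N̂ = (70+1)(192+1)/(19+1) − 1 = 71·193/20 − 1
= 13703/20 − 1 ≈ 685.1 − 1 ≈ 684.1 → 684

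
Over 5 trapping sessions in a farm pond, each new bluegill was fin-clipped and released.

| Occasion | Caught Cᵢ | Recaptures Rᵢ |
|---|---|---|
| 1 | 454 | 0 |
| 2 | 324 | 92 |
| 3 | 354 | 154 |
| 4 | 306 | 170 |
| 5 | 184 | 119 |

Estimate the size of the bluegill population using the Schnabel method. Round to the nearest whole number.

Marked at large before each occasion: Mᵢ = Σⱼ<ᵢ (Cⱼ − Rⱼ) → M1=0, M2=454, M3=686, M4=886, M5=1022
Σ MᵢCᵢ = 0·454 + 454·324 + 686·354 + 886·306 + 1022·184 = 0 + 147096 + 242844 + 271116 + 188048 = 849104
Σ Rᵢ = 0 + 92 + 154 + 170 + 119 = 535
N̂ = 849104 / 535 ≈ 1587.1 → 1587

N ≈ 1587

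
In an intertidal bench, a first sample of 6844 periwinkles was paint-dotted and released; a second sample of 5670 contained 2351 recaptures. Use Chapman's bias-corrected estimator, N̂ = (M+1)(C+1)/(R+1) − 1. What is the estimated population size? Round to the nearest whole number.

N ≈ 16,503

N̂ = (6844+1)(5670+1)/(2351+1) − 1 = 6845·5671/2352 − 1
= 38817995/2352 − 1 ≈ 16504.2 − 1 ≈ 16503.2 → 16503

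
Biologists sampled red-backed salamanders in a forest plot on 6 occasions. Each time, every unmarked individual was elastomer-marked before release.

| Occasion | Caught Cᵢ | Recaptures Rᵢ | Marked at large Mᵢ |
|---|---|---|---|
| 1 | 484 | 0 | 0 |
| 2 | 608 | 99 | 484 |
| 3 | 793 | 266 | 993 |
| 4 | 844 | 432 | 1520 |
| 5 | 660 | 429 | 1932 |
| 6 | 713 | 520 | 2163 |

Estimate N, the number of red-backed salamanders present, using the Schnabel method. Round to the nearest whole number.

N ≈ 2968

Σ MᵢCᵢ = 0·484 + 484·608 + 993·793 + 1520·844 + 1932·660 + 2163·713 = 0 + 294272 + 787449 + 1282880 + 1275120 + 1542219 = 5181940
Σ Rᵢ = 0 + 99 + 266 + 432 + 429 + 520 = 1746
N̂ = 5181940 / 1746 ≈ 2967.9 → 2968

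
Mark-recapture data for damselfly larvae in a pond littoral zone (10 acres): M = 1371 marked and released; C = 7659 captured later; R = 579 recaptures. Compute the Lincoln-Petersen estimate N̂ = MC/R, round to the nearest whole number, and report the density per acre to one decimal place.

N̂ = 1371·7659/579 = 10500489/579 ≈ 18135.6 → 18136
Density = N̂ / area = 18136 / 10 ≈ 1813.60 → 1813.6 per acre

density ≈ 1813.6 damselfly larvae per acre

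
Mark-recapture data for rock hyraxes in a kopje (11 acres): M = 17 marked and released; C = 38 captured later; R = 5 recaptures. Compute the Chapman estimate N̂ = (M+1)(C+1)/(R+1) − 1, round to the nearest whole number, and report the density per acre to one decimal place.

density ≈ 10.5 rock hyraxes per acre

N̂ = 18·39/6 − 1 = 702/6 − 1 = 116
Density = N̂ / area = 116 / 11 ≈ 10.545 → 10.5 per acre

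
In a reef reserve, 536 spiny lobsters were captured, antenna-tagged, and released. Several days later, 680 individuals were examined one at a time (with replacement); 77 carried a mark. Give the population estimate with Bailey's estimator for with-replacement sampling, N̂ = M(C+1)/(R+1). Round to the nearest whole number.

N ≈ 4680

N̂ = 536·(680+1)/(77+1) = 536·681/78 = 365016/78 ≈ 4679.7 → 4680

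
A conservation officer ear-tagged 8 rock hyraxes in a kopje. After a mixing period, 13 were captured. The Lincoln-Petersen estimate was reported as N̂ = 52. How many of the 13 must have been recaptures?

From N = M·C/R: R = M·C / N = 8·13 / 52 = 104 / 52 = 2.

R = 2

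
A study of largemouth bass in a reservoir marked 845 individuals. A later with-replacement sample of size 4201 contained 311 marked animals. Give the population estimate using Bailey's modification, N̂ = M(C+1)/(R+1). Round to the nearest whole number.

N ≈ 11,380

N̂ = 845·(4201+1)/(311+1) = 845·4202/312 = 3550690/312 ≈ 11380.4 → 11380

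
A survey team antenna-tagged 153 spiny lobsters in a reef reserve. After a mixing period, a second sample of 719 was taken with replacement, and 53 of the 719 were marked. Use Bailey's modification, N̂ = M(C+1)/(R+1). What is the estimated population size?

N̂ = 153·(719+1)/(53+1) = 153·720/54 = 110160/54 = 2040

N = 2040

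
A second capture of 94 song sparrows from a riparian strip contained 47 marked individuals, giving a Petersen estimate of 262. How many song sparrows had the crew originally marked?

M = 131

From N = M·C/R: M = N·R / C = 262·47 / 94 = 12314 / 94 = 131.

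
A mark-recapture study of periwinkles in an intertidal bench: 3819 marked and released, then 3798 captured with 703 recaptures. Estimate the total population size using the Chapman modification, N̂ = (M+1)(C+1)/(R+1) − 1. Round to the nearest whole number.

N̂ = (3819+1)(3798+1)/(703+1) − 1 = 3820·3799/704 − 1
= 14512180/704 − 1 ≈ 20613.9 − 1 ≈ 20612.9 → 20613

N ≈ 20,613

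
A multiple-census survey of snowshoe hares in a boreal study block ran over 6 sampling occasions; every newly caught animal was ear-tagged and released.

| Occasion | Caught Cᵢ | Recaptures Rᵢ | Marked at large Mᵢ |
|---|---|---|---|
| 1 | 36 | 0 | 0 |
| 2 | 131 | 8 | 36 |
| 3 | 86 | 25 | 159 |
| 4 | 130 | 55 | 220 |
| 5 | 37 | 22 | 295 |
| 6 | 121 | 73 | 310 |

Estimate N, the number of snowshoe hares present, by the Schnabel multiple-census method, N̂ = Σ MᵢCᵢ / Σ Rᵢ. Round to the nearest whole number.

Σ MᵢCᵢ = 0·36 + 36·131 + 159·86 + 220·130 + 295·37 + 310·121 = 0 + 4716 + 13674 + 28600 + 10915 + 37510 = 95415
Σ Rᵢ = 0 + 8 + 25 + 55 + 22 + 73 = 183
N̂ = 95415 / 183 ≈ 521.4 → 521

N ≈ 521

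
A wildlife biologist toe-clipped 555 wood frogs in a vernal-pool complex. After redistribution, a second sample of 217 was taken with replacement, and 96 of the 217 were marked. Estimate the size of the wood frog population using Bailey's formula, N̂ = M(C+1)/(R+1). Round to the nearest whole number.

N ≈ 1247

N̂ = 555·(217+1)/(96+1) = 555·218/97 = 120990/97 ≈ 1247.3 → 1247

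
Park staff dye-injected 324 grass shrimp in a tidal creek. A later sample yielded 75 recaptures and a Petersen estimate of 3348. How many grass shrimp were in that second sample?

C = 775

From N = M·C/R: C = N·R / M = 3348·75 / 324 = 251100 / 324 = 775.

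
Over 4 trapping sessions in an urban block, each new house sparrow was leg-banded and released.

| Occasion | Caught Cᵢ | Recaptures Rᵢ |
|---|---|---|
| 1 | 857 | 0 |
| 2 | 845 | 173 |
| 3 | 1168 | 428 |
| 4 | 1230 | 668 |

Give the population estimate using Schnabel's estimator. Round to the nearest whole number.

N ≈ 4177

Marked at large before each occasion: Mᵢ = Σⱼ<ᵢ (Cⱼ − Rⱼ) → M1=0, M2=857, M3=1529, M4=2269
Σ MᵢCᵢ = 0·857 + 857·845 + 1529·1168 + 2269·1230 = 0 + 724165 + 1785872 + 2790870 = 5300907
Σ Rᵢ = 0 + 173 + 428 + 668 = 1269
N̂ = 5300907 / 1269 ≈ 4177.2 → 4177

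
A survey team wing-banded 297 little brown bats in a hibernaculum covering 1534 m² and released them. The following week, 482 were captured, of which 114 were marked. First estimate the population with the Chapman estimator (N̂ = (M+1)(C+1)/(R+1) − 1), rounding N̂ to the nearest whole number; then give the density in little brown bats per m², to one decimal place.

density ≈ 0.8 little brown bats per m²

N̂ = 298·483/115 − 1 = 143934/115 − 1 ≈ 1250.6 → 1251
Density = N̂ / area = 1251 / 1534 ≈ 0.82 → 0.8 per m²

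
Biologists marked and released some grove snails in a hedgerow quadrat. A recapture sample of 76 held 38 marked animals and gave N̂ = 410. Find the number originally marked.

From N = M·C/R: M = N·R / C = 410·38 / 76 = 15580 / 76 = 205.

M = 205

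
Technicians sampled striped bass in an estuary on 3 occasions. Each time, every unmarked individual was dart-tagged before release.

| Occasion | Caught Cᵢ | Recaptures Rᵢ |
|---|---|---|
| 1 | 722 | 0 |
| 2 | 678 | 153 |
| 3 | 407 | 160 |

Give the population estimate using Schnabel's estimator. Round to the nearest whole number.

N ≈ 3185

Marked at large before each occasion: Mᵢ = Σⱼ<ᵢ (Cⱼ − Rⱼ) → M1=0, M2=722, M3=1247
Σ MᵢCᵢ = 0·722 + 722·678 + 1247·407 = 0 + 489516 + 507529 = 997045
Σ Rᵢ = 0 + 153 + 160 = 313
N̂ = 997045 / 313 ≈ 3185.4 → 3185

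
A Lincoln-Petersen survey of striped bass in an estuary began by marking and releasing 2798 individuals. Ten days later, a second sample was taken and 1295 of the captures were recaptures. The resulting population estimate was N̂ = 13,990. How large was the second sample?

From N = M·C/R: C = N·R / M = 13990·1295 / 2798 = 18117050 / 2798 = 6475.

C = 6475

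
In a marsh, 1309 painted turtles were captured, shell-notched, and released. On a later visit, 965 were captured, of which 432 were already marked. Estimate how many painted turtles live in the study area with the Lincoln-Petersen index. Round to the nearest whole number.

Lincoln-Petersen assumes M/N = R/C, so N = M·C / R.
N = (1309 × 965) / 432 = 1263185 / 432 ≈ 2924.0 → 2924

N ≈ 2924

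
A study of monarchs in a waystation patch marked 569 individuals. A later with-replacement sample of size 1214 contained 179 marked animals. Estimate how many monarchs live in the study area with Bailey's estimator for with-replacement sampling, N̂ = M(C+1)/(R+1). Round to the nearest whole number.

N ≈ 3841

N̂ = 569·(1214+1)/(179+1) = 569·1215/180 = 691335/180 ≈ 3840.8 → 3841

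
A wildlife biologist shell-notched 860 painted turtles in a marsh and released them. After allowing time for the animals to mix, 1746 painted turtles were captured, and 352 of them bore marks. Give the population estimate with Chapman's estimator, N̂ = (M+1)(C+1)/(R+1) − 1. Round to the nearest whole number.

N̂ = (860+1)(1746+1)/(352+1) − 1 = 861·1747/353 − 1
= 1504167/353 − 1 ≈ 4261.1 − 1 ≈ 4260.1 → 4260

N ≈ 4260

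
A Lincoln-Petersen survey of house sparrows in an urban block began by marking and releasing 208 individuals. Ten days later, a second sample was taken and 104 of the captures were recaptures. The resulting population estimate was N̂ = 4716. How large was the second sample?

C = 2358

From N = M·C/R: C = N·R / M = 4716·104 / 208 = 490464 / 208 = 2358.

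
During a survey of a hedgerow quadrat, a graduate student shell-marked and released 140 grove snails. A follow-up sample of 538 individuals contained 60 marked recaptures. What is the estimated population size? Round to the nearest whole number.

If marked individuals mix randomly, R/C ≈ M/N, giving N ≈ M·C/R.
N = (140 × 538) / 60 = 75320 / 60 ≈ 1255.3 → 1255

N ≈ 1255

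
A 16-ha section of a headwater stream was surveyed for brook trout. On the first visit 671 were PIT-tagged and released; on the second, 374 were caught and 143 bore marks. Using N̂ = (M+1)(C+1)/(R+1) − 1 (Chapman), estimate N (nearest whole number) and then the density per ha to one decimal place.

density ≈ 109.3 brook trout per ha

N̂ = 672·375/144 − 1 = 252000/144 − 1 = 1749
Density = N̂ / area = 1749 / 16 ≈ 109.31 → 109.3 per ha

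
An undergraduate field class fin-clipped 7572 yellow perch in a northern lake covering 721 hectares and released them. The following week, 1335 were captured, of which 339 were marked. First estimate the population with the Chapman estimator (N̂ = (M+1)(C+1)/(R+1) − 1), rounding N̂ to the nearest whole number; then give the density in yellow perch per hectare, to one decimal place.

density ≈ 41.3 yellow perch per hectare

N̂ = 7573·1336/340 − 1 = 10117528/340 − 1 ≈ 29756.4 → 29756
Density = N̂ / area = 29756 / 721 ≈ 41.27 → 41.3 per hectare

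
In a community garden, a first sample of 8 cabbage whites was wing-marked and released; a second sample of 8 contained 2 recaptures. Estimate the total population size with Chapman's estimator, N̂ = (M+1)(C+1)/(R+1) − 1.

N = 26

N̂ = (8+1)(8+1)/(2+1) − 1 = 9·9/3 − 1
= 81/3 − 1 = 27 − 1 = 26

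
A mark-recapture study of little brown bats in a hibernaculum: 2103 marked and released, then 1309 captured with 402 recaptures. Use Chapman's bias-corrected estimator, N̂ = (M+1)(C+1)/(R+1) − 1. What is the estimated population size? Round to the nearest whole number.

N ≈ 6838

N̂ = (2103+1)(1309+1)/(402+1) − 1 = 2104·1310/403 − 1
= 2756240/403 − 1 ≈ 6839.3 − 1 ≈ 6838.3 → 6838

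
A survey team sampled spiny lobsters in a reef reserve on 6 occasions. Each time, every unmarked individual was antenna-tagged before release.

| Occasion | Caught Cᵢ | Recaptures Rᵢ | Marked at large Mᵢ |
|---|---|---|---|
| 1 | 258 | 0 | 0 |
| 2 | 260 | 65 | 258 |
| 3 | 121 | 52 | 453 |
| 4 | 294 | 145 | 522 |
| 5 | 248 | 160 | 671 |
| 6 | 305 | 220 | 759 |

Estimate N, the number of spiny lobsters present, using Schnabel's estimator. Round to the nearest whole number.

Σ MᵢCᵢ = 0·258 + 258·260 + 453·121 + 522·294 + 671·248 + 759·305 = 0 + 67080 + 54813 + 153468 + 166408 + 231495 = 673264
Σ Rᵢ = 0 + 65 + 52 + 145 + 160 + 220 = 642
N̂ = 673264 / 642 ≈ 1048.7 → 1049

N ≈ 1049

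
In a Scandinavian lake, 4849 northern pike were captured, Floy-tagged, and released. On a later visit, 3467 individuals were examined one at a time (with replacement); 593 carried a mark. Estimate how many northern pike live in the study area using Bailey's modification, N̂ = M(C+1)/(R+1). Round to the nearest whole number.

N ≈ 28,310

N̂ = 4849·(3467+1)/(593+1) = 4849·3468/594 = 16816332/594 ≈ 28310.3 → 28310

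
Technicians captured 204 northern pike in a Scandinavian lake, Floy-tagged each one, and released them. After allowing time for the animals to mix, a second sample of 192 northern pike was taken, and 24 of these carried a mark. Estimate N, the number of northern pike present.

The marked fraction in the recapture sample should equal the marked fraction in the population: 24/192 = 204/N.
N = (204 × 192) / 24 = 39168 / 24 = 1632

N = 1632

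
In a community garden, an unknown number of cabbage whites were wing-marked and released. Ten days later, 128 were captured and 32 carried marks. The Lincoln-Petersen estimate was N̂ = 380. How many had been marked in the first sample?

From N = M·C/R: M = N·R / C = 380·32 / 128 = 12160 / 128 = 95.

M = 95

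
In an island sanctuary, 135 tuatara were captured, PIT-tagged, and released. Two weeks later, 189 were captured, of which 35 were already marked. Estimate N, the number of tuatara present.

N = 729

Lincoln-Petersen assumes M/N = R/C, so N = M·C / R.
N = (135 × 189) / 35 = 25515 / 35 = 729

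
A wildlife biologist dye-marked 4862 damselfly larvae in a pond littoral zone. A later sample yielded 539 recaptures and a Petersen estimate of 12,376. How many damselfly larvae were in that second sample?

C = 1372

From N = M·C/R: C = N·R / M = 12376·539 / 4862 = 6670664 / 4862 = 1372.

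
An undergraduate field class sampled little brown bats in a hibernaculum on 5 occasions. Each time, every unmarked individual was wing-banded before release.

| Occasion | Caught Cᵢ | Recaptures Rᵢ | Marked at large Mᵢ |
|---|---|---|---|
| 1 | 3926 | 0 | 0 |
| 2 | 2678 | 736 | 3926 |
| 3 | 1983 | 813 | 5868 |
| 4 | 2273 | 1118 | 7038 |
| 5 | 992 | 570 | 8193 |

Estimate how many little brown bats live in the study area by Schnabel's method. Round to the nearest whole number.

Σ MᵢCᵢ = 0·3926 + 3926·2678 + 5868·1983 + 7038·2273 + 8193·992 = 0 + 10513828 + 11636244 + 15997374 + 8127456 = 46274902
Σ Rᵢ = 0 + 736 + 813 + 1118 + 570 = 3237
N̂ = 46274902 / 3237 ≈ 14295.6 → 14296

N ≈ 14,296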